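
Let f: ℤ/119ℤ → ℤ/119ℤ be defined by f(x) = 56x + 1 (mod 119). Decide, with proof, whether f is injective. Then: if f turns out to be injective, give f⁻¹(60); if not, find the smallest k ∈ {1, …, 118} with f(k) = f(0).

17

We have gcd(56, 119) = 7 > 1. Taking a = 0 and b = 17: f(0) = 1 and f(17) = 56·17 + 1 = 953 ≡ 1 (mod 119).
So f(0) = f(17) while 0 ≠ 17, so f is not injective.
Since f is not injective, we find the least positive k with f(k) = f(0): this means 56k ≡ 0 (mod 119), i.e. 119 ∣ 56k. Since gcd(56, 119) = 7, dividing through by 7 this holds exactly when 17 ∣ 8k, and as gcd(8, 17) = 1, exactly when 17 ∣ k.
The smallest positive such k is 17.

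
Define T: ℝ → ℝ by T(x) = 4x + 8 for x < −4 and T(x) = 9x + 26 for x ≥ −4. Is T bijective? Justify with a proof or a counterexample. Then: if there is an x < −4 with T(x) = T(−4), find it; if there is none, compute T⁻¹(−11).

Both pieces are strictly increasing (slopes 4 and 9), so each is injective on its own interval.
The left piece maps (−∞, −4) onto (−∞, −8); the right piece maps [−4, ∞) onto [−10, ∞).
These images overlap. In particular T(−4) = −10 (right piece), and solving 4x + 8 = −10 on the left piece gives x = −9/2 < −4.
So T(−9/2) = T(−4) with −9/2 ≠ −4, and T is not injective, hence not bijective. This x = −9/2 is the requested value below −4.

-9/2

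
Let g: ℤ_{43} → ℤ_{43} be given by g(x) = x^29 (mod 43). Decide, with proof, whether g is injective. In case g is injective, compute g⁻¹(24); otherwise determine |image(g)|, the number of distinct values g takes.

Since 43 is prime, the nonzero elements of ℤ_{43} form a cyclic group of order 42.
As gcd(29, 42) = 1, raising to the 29th power is a bijection on this group: if u^29 ≡ v^29 then (uv^{−1})^29 = 1, and the only element of order dividing gcd(29, 42) = 1 is 1, so u = v.
With g(0) = 0 this makes g injective on all of ℤ_{43}, hence bijective (finite equal-size domain and codomain). In particular g is injective.
Since g is injective, we find the preimage of 24. The inverse of x ↦ x^29 on (ℤ_{43})^× is x ↦ x^29, because 29·29 = 841 = 20·42 + 1 ≡ 1 (mod 42) and x^{42} = 1 for x ≠ 0 (Fermat). So g⁻¹(24) = 24^29 mod 43.
Repeated squaring mod 43: 24^1 ≡ 24, 24^2 ≡ 24² = 576 ≡ 17, 24^4 ≡ 17² = 289 ≡ 31, 24^8 ≡ 31² = 961 ≡ 15, 24^16 ≡ 15² = 225 ≡ 10. Since 29 = 16 + 8 + 4 + 1, 24^29 ≡ 10·15·31·24: 10·15 = 150 ≡ 21, then 21·31 = 651 ≡ 6, then 6·24 = 144 ≡ 15. So 24^29 ≡ 15 (mod 43).
Hence g⁻¹(24) = 15.

15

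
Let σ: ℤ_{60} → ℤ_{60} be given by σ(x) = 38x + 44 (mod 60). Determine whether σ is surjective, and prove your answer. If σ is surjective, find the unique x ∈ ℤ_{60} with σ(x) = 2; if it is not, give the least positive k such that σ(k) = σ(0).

30

Recall that σ is surjective if every y in the codomain equals σ(x) for some x in the domain.
Since gcd(38, 60) = 2, we have 38x ≡ 0 (mod 2) for all x, so σ(x) ≡ 0 (mod 2).
But 1 ≢ 0 (mod 2), so 1 ∈ ℤ_{60} has no preimage. So σ is not surjective.
Since σ is not surjective, we find the least positive k with σ(k) = σ(0): this means 38k ≡ 0 (mod 60), i.e. 60 ∣ 38k. Since gcd(38, 60) = 2, dividing through by 2 this holds exactly when 30 ∣ 19k, and as gcd(19, 30) = 1, exactly when 30 ∣ k.
The smallest positive such k is 30.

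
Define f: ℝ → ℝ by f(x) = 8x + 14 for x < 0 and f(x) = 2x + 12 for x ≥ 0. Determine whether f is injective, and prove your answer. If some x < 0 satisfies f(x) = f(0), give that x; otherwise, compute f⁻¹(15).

Both pieces are strictly increasing (slopes 8 and 2), so each is injective on its own interval.
The left piece maps (−∞, 0) onto (−∞, 14); the right piece maps [0, ∞) onto [12, ∞).
These images overlap. In particular f(0) = 12 (right piece), and solving 8x + 14 = 12 on the left piece gives x = −1/4 < 0.
So f(−1/4) = f(0) with −1/4 ≠ 0, and f is not injective. This x = −1/4 is the requested value below 0.

-1/4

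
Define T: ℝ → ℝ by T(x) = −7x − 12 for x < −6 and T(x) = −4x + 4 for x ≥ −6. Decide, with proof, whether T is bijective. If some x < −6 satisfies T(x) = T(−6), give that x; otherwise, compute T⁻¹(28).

Both pieces are strictly decreasing (slopes −7 and −4), so each is injective on its own interval.
The left piece maps (−∞, −6) onto (30, ∞); the right piece maps [−6, ∞) onto (−∞, 28].
The images leave a gap (30 has no preimage), so T is not surjective, hence not bijective.
Because the two images are disjoint, no x < −6 has T(x) = T(−6), so we compute T⁻¹(28): 28 lies in (−∞, 28], so solve −4x + 4 = 28: x = (28 − 4)/(−4) = −6.

-6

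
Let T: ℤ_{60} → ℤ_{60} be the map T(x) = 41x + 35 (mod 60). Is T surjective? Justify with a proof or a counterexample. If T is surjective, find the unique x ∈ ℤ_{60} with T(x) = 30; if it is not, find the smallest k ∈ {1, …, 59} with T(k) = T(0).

Recall that surjectivity means every element of the codomain has a preimage under T.
Since gcd(41, 60) = 1, 41 is invertible modulo 60. Euclid's algorithm: 60 = 1·41 + 19, 41 = 2·19 + 3, 19 = 6·3 + 1; back-substituting gives 1 = 41·41 − 28·60, so 41⁻¹ ≡ 41 (mod 60).
For any y ∈ ℤ_{60}, x = 41(y − 35) mod 60 satisfies T(x) = 41·41(y − 35) + 35 ≡ y (since 41·41 ≡ 1 mod 60). So every y has a preimage.
Hence T is surjective.
Since T is surjective, we find T⁻¹(30): we need 41x ≡ 30 − 35 ≡ 55 (mod 60). Using 41⁻¹ = 41: x ≡ 41·55 = 2255 = 37·60 + 35, so x = 35.
Check: T(35) = 41·35 + 35 = 1470 = 24·60 + 30 ≡ 30 (mod 60).

35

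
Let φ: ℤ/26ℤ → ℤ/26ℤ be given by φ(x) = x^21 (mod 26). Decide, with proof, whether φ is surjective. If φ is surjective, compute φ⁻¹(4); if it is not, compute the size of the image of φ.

10

φ(1) = 1^21 = 1.
φ(3): Repeated squaring mod 26: 3^1 ≡ 3, 3^2 ≡ 3² = 9, 3^4 ≡ 9² = 81 ≡ 3, 3^8 ≡ 3² = 9, 3^16 ≡ 9² = 81 ≡ 3. Since 21 = 16 + 4 + 1, 3^21 ≡ 3·3·3: 3·3 = 9, then 9·3 = 27 ≡ 1. So 3^21 ≡ 1 (mod 26).
So φ(1) = φ(3) = 1 while 1 ≠ 3, therefore φ is not injective.
A non-injective map from the 26-element set ℤ/26ℤ to itself takes at most 25 distinct values, so it cannot be surjective. Hence φ is not surjective.
Since φ is not surjective, we determine |image(φ)|. Computing x^21 mod 26 for each x (by repeated squaring, reducing mod 26 at every step), the values φ(0), φ(1), …, φ(25) are: 0, 1, 18, 1, 12, 5, 18, 21, 8, 1, 12, 21, 12, 13, 14, 5, 14, 25, 18, 5, 8, 21, 14, 25, 8, 25.
The distinct values are {0, 1, 5, 8, 12, 13, 14, 18, 21, 25}; there are 10 of them.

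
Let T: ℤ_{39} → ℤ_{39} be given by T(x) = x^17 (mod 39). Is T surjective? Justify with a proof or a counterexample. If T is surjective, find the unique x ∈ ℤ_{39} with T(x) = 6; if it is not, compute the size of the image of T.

Computing x^17 mod 39 for each x (by repeated squaring, reducing mod 39 at every step), the values T(0), T(1), …, T(38) are: 0, 1, 32, 9, 10, 5, 15, 37, 8, 3, 4, 20, 12, 13, 14, 6, 22, 23, 18, 28, 11, 21, 16, 17, 33, 25, 26, 27, 19, 35, 36, 31, 2, 24, 34, 29, 30, 7, 38.
Every element of ℤ_{39} appears exactly once in this list, so T is a bijection, and in particular surjective.
Since T is surjective, we read off the preimage of 6 from the same table: T(15) = 6, so T⁻¹(6) = 15.

15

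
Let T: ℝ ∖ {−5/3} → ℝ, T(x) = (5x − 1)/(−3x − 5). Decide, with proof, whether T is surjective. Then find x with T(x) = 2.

-9/11

If T(x) = −5/3, cross-multiplying gives −3(5x − 1) = 5(−3x − 5), which simplifies to 3 = −25 — false.  So −5/3 has no preimage and T is not surjective.
Solving T(x) = 2: cross-multiplying gives 5x − 1 = 2(−3x − 5), which rearranges to 11x = −9, so x = −9/11.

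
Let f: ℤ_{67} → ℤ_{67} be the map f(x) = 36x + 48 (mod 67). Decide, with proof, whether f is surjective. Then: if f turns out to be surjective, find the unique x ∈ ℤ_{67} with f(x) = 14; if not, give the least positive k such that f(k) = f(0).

40

Since gcd(36, 67) = 1, 36 is invertible modulo 67. Euclid's algorithm: 67 = 1·36 + 31, 36 = 1·31 + 5, 31 = 6·5 + 1; back-substituting gives 1 = 54·36 − 29·67, so 36⁻¹ ≡ 54 (mod 67).
For any y ∈ ℤ_{67}, x = 54(y − 48) mod 67 satisfies f(x) = 36·54(y − 48) + 48 ≡ y (since 36·54 ≡ 1 mod 67). So every y has a preimage.
Thus f is surjective.
Since f is surjective, we find f⁻¹(14): we need 36x ≡ 14 − 48 ≡ 33 (mod 67). Using 36⁻¹ = 54: x ≡ 54·33 = 1782 = 26·67 + 40, so x = 40.
Check: f(40) = 36·40 + 48 = 1488 = 22·67 + 14 ≡ 14 (mod 67).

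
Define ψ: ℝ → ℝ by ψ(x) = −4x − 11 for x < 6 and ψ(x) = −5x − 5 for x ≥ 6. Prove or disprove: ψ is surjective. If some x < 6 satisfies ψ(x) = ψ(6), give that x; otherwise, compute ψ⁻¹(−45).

8

Both pieces are strictly decreasing (slopes −4 and −5), so each is injective on its own interval.
The left piece maps (−∞, 6) onto (−35, ∞); the right piece maps [6, ∞) onto (−∞, −35].
These images together cover ℝ, so ψ is surjective.
Because the two images are disjoint, no x < 6 has ψ(x) = ψ(6), so we compute ψ⁻¹(−45): −45 lies in (−∞, −35], so solve −5x − 5 = −45: x = (−45 + 5)/(−5) = 8.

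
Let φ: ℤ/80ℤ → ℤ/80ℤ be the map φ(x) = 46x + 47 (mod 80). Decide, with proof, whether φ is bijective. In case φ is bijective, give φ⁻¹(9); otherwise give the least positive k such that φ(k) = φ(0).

By definition, φ is injective if φ(x_1) = φ(x_2) implies x_1 = x_2.
We have gcd(46, 80) = 2 > 1. Taking x_1 = 0 and x_2 = 40: φ(0) = 47 and φ(40) = 46·40 + 47 = 1887 ≡ 47 (mod 80).
So φ(0) = φ(40) while 0 ≠ 40, so φ is not injective, hence not bijective.
Since φ is not bijective, we find the least positive k with φ(k) = φ(0): this means 46k ≡ 0 (mod 80), i.e. 80 ∣ 46k. Since gcd(46, 80) = 2, dividing through by 2 this holds exactly when 40 ∣ 23k, and as gcd(23, 40) = 1, exactly when 40 ∣ k.
The smallest positive such k is 40.

40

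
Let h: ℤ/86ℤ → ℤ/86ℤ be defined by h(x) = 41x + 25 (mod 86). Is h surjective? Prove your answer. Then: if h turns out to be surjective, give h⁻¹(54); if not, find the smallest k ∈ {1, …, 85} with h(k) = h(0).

7

Since gcd(41, 86) = 1, 41 is invertible modulo 86. Euclid's algorithm: 86 = 2·41 + 4, 41 = 10·4 + 1; back-substituting gives 1 = 21·41 − 10·86, so 41⁻¹ ≡ 21 (mod 86).
Then y ↦ 21(y − 25) is a two-sided inverse to h, so every y ∈ ℤ/86ℤ has a preimage.
Therefore h is surjective.
Since h is surjective, we find h⁻¹(54): we need 41x ≡ 54 − 25 ≡ 29 (mod 86). Using 41⁻¹ = 21: x ≡ 21·29 = 609 = 7·86 + 7, so x = 7.
Check: h(7) = 41·7 + 25 = 312 = 3·86 + 54 ≡ 54 (mod 86).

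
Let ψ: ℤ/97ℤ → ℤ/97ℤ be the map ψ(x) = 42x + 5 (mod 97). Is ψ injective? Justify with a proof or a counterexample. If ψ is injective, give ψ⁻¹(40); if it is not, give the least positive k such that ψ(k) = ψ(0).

Suppose ψ(s) = ψ(t) in ℤ/97ℤ. Then 42s + 5 ≡ 42t + 5 (mod 97), therefore 42(s − t) ≡ 0 (mod 97).
Since gcd(42, 97) = 1, 42 is invertible modulo 97, thus s − t ≡ 0 (mod 97), i.e. s = t.
Therefore ψ is injective.
We now compute 42⁻¹ mod 97 explicitly. Euclid's algorithm: 97 = 2·42 + 13, 42 = 3·13 + 3, 13 = 4·3 + 1; back-substituting gives 1 = 67·42 − 29·97, so 42⁻¹ ≡ 67 (mod 97).
Since ψ is injective, we compute ψ⁻¹(40): solve 42x + 5 ≡ 40 (mod 97), i.e. 42x ≡ 35 (mod 97).
Multiplying by 42⁻¹ = 67 gives x ≡ 67·35 = 2345 = 24·97 + 17 ≡ 17 (mod 97).
Check: ψ(17) = 42·17 + 5 = 719 = 7·97 + 40 ≡ 40 (mod 97).

17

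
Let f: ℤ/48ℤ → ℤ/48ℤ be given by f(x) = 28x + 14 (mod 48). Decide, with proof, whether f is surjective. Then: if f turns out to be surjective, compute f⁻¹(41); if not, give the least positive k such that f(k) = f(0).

Since gcd(28, 48) = 4, we have 28x ≡ 0 (mod 4) for all x, so f(x) ≡ 2 (mod 4).
But 0 ≢ 2 (mod 4), so 0 ∈ ℤ/48ℤ has no preimage. Therefore f is not surjective.
Since f is not surjective, we find the least positive k with f(k) = f(0): this means 28k ≡ 0 (mod 48), i.e. 48 ∣ 28k. Since gcd(28, 48) = 4, dividing through by 4 this holds exactly when 12 ∣ 7k, and as gcd(7, 12) = 1, exactly when 12 ∣ k.
The smallest positive such k is 12.

12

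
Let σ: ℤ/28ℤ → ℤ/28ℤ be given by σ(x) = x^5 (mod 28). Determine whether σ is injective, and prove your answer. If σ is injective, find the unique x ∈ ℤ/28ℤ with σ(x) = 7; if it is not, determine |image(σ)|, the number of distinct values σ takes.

σ(0) = 0^5 = 0.
σ(14): Repeated squaring mod 28: 14^1 ≡ 14, 14^2 ≡ 14² = 196 ≡ 0, 14^4 ≡ 0² = 0. Since 5 = 4 + 1, 14^5 ≡ 0·14: 0·14 = 0. So 14^5 ≡ 0 (mod 28).
So σ(0) = σ(14) = 0 while 0 ≠ 14, so σ is not injective.
Since σ is not injective, we determine |image(σ)|. Computing x^5 mod 28 for each x (by repeated squaring, reducing mod 28 at every step), the values σ(0), σ(1), …, σ(27) are: 0, 1, 4, 19, 16, 17, 20, 7, 8, 25, 12, 23, 24, 13, 0, 15, 4, 5, 16, 3, 20, 21, 8, 11, 12, 9, 24, 27.
The distinct values are {0, 1, 3, 4, 5, 7, 8, 9, 11, 12, 13, 15, 16, 17, 19, 20, 21, 23, 24, 25, 27}; there are 21 of them.

21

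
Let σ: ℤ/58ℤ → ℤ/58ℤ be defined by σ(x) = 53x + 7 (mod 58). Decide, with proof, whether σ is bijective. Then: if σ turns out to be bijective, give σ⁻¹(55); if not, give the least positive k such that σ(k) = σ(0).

Recall: σ is injective if σ(a) = σ(b) implies a = b.
Suppose σ(a) = σ(b) in ℤ/58ℤ. Then 53a + 7 ≡ 53b + 7 (mod 58), so 53(a − b) ≡ 0 (mod 58).
Since gcd(53, 58) = 1, 53 is invertible modulo 58, thus a − b ≡ 0 (mod 58), i.e. a = b.
We now compute 53⁻¹ mod 58 explicitly. Euclid's algorithm: 58 = 1·53 + 5, 53 = 10·5 + 3, 5 = 1·3 + 2, 3 = 1·2 + 1; back-substituting gives 1 = 23·53 − 21·58, so 53⁻¹ ≡ 23 (mod 58).
For any y ∈ ℤ/58ℤ, x = 23(y − 7) mod 58 satisfies σ(x) = 53·23(y − 7) + 7 ≡ y (since 53·23 ≡ 1 mod 58). So every y has a preimage.
So σ is bijective.
Since σ is bijective, we compute σ⁻¹(55): solve 53x + 7 ≡ 55 (mod 58), i.e. 53x ≡ 48 (mod 58).
Multiplying by 53⁻¹ = 23 gives x ≡ 23·48 = 1104 = 19·58 + 2 ≡ 2 (mod 58).
Check: σ(2) = 53·2 + 7 = 113 = 1·58 + 55 ≡ 55 (mod 58).

2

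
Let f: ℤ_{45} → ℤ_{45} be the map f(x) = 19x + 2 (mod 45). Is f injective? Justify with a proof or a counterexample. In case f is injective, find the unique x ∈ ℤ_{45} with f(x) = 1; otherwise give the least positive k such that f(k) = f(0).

26

If f(u) = f(v), then 19u ≡ 19v (mod 45). Because gcd(19, 45) = 1, we may cancel 19 to get u ≡ v (mod 45).
Thus f is injective.
We now compute 19⁻¹ mod 45 explicitly. Euclid's algorithm: 45 = 2·19 + 7, 19 = 2·7 + 5, 7 = 1·5 + 2, 5 = 2·2 + 1; back-substituting gives 1 = 19·19 − 8·45, so 19⁻¹ ≡ 19 (mod 45).
Since f is injective, we compute f⁻¹(1): solve 19x + 2 ≡ 1 (mod 45), i.e. 19x ≡ 44 (mod 45).
Multiplying by 19⁻¹ = 19 gives x ≡ 19·44 = 836 = 18·45 + 26 ≡ 26 (mod 45).
Check: f(26) = 19·26 + 2 = 496 = 11·45 + 1 ≡ 1 (mod 45).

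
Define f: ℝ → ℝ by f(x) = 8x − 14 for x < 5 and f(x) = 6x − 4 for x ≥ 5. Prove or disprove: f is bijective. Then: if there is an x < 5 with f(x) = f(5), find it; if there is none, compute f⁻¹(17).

Both pieces are strictly increasing (slopes 8 and 6), so each is injective on its own interval.
The left piece maps (−∞, 5) onto (−∞, 26); the right piece maps [5, ∞) onto [26, ∞).
Since 26 = 26, the images partition ℝ: f is injective and surjective, hence bijective.
Because the two images are disjoint, no x < 5 has f(x) = f(5), so we compute f⁻¹(17): 17 lies in (−∞, 26), so solve 8x − 14 = 17: x = (17 + 14)/8 = 31/8.

31/8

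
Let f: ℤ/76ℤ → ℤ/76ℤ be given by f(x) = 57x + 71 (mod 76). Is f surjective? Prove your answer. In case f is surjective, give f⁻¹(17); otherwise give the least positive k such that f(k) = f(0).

4

Since gcd(57, 76) = 19, we have 57x ≡ 0 (mod 19) for all x, so f(x) ≡ 14 (mod 19).
But 0 ≢ 14 (mod 19), so 0 ∈ ℤ/76ℤ has no preimage. Therefore f is not surjective.
Since f is not surjective, we find the least positive k with f(k) = f(0): this means 57k ≡ 0 (mod 76), i.e. 76 ∣ 57k. Since gcd(57, 76) = 19, dividing through by 19 this holds exactly when 4 ∣ 3k, and as gcd(3, 4) = 1, exactly when 4 ∣ k.
The smallest positive such k is 4.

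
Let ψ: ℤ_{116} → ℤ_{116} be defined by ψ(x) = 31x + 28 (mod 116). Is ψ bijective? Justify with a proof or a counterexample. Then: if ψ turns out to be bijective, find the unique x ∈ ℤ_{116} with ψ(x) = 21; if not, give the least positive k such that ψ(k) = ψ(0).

Suppose ψ(a) = ψ(b) in ℤ_{116}. Then 31a + 28 ≡ 31b + 28 (mod 116), hence 31(a − b) ≡ 0 (mod 116).
Since gcd(31, 116) = 1, 31 is invertible modulo 116, therefore a − b ≡ 0 (mod 116), i.e. a = b.
We now compute 31⁻¹ mod 116 explicitly. Euclid's algorithm: 116 = 3·31 + 23, 31 = 1·23 + 8, 23 = 2·8 + 7, 8 = 1·7 + 1; back-substituting gives 1 = 15·31 − 4·116, so 31⁻¹ ≡ 15 (mod 116).
Then y ↦ 15(y − 28) is a two-sided inverse to ψ, so every y ∈ ℤ_{116} has a preimage.
Thus ψ is bijective.
Since ψ is bijective, we compute ψ⁻¹(21): solve 31x + 28 ≡ 21 (mod 116), i.e. 31x ≡ 109 (mod 116).
Multiplying by 31⁻¹ = 15 gives x ≡ 15·109 = 1635 = 14·116 + 11 ≡ 11 (mod 116).
Check: ψ(11) = 31·11 + 28 = 369 = 3·116 + 21 ≡ 21 (mod 116).

11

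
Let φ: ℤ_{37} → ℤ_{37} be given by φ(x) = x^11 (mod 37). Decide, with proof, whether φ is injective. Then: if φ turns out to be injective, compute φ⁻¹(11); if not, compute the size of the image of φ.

27

Since 37 is prime, the nonzero elements of ℤ_{37} form a cyclic group of order 36.
As gcd(11, 36) = 1, raising to the 11th power is a bijection on this group: if u^11 ≡ v^11 then (uv^{−1})^11 = 1, and the only element of order dividing gcd(11, 36) = 1 is 1, so u = v.
With φ(0) = 0 this makes φ injective on all of ℤ_{37}, hence bijective (finite equal-size domain and codomain). In particular φ is injective.
Since φ is injective, we find the preimage of 11. The inverse of x ↦ x^11 on (ℤ_{37})^× is x ↦ x^23, because 11·23 = 253 = 7·36 + 1 ≡ 1 (mod 36) and x^{36} = 1 for x ≠ 0 (Fermat). So φ⁻¹(11) = 11^23 mod 37.
Repeated squaring mod 37: 11^1 ≡ 11, 11^2 ≡ 11² = 121 ≡ 10, 11^4 ≡ 10² = 100 ≡ 26, 11^8 ≡ 26² = 676 ≡ 10, 11^16 ≡ 10² = 100 ≡ 26. Since 23 = 16 + 4 + 2 + 1, 11^23 ≡ 26·26·10·11: 26·26 = 676 ≡ 10, then 10·10 = 100 ≡ 26, then 26·11 = 286 ≡ 27. So 11^23 ≡ 27 (mod 37).
Hence φ⁻¹(11) = 27.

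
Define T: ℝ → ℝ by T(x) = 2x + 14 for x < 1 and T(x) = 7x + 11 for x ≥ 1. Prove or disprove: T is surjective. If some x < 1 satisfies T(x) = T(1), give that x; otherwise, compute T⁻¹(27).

Both pieces are strictly increasing (slopes 2 and 7), so each is injective on its own interval.
The left piece maps (−∞, 1) onto (−∞, 16); the right piece maps [1, ∞) onto [18, ∞).
The union (−∞, 16) ∪ [18, ∞) omits the interval between 16 and 18; in particular 16 has no preimage. So T is not surjective.
Because the two images are disjoint, no x < 1 has T(x) = T(1), so we compute T⁻¹(27): 27 lies in [18, ∞), so solve 7x + 11 = 27: x = (27 − 11)/7 = 16/7.

16/7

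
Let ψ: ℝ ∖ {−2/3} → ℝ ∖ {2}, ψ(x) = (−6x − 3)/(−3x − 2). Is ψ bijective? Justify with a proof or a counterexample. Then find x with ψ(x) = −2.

Suppose ψ(x_1) = ψ(x_2). Cross-multiplying: (−6x_1 − 3)(−3x_2 − 2) = (−6x_2 − 3)(−3x_1 − 2).
Expanding both sides and cancelling the symmetric terms leaves 3·(x_1 − x_2) = 0. Since 3 ≠ 0, x_1 = x_2. Therefore ψ is injective.
For any y ≠ 2, solving y(−3x − 2) = −6x − 3 for x gives a well-defined x ≠ −2/3. So ψ is surjective.
So ψ is bijective.
Solving ψ(x) = −2: cross-multiplying gives −6x − 3 = −2(−3x − 2), which rearranges to −12x = 7, so x = −7/12.

-7/12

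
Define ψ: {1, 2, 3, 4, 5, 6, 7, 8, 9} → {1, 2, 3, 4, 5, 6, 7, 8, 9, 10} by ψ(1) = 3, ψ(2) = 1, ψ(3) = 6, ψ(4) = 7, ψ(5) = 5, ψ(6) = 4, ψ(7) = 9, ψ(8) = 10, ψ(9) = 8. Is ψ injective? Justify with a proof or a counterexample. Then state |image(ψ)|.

9

The values ψ(1), …, ψ(9) are 3, 1, 6, 7, 5, 4, 9, 10, 8 — all distinct.
So ψ(a) = ψ(b) only when a = b, and ψ is injective.
The image of ψ is {1, 3, 4, 5, 6, 7, 8, 9, 10}, which has 9 elements.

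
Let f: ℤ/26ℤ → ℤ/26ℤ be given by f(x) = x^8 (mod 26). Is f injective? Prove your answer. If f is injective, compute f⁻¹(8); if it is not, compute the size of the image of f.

f(1) = 1^8 = 1.
f(5): Repeated squaring mod 26: 5^1 ≡ 5, 5^2 ≡ 5² = 25, 5^4 ≡ 25² = 625 ≡ 1, 5^8 ≡ 1² = 1. So 5^8 ≡ 1 (mod 26).
So f(1) = f(5) = 1 while 1 ≠ 5, so f is not injective.
Since f is not injective, we determine |image(f)|. Computing x^8 mod 26 for each x (by repeated squaring, reducing mod 26 at every step), the values f(0), f(1), …, f(25) are: 0, 1, 22, 9, 16, 1, 16, 3, 14, 3, 22, 9, 14, 13, 14, 9, 22, 3, 14, 3, 16, 1, 16, 9, 22, 1.
The distinct values are {0, 1, 3, 9, 13, 14, 16, 22}; there are 8 of them.

8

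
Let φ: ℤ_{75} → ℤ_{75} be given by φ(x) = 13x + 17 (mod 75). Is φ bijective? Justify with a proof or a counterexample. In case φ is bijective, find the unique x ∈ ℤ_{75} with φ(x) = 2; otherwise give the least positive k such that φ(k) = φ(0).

Recall that injectivity means: for all u, v in the domain, φ(u) = φ(v) implies u = v.
If φ(u) = φ(v), then 13u ≡ 13v (mod 75). Because gcd(13, 75) = 1, we may cancel 13 to get u ≡ v (mod 75).
We now compute 13⁻¹ mod 75 explicitly. Euclid's algorithm: 75 = 5·13 + 10, 13 = 1·10 + 3, 10 = 3·3 + 1; back-substituting gives 1 = 52·13 − 9·75, so 13⁻¹ ≡ 52 (mod 75).
For any y ∈ ℤ_{75}, x = 52(y − 17) mod 75 satisfies φ(x) = 13·52(y − 17) + 17 ≡ y (since 13·52 ≡ 1 mod 75). So every y has a preimage.
Thus φ is bijective.
Since φ is bijective, we compute φ⁻¹(2): solve 13x + 17 ≡ 2 (mod 75), i.e. 13x ≡ 60 (mod 75).
Multiplying by 13⁻¹ = 52 gives x ≡ 52·60 = 3120 = 41·75 + 45 ≡ 45 (mod 75).
Check: φ(45) = 13·45 + 17 = 602 = 8·75 + 2 ≡ 2 (mod 75).

45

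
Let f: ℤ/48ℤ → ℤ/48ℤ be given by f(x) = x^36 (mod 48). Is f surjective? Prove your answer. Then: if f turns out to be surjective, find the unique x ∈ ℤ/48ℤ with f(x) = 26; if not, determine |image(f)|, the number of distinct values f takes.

f(2): Repeated squaring mod 48: 2^1 ≡ 2, 2^2 ≡ 2² = 4, 2^4 ≡ 4² = 16, 2^8 ≡ 16² = 256 ≡ 16, 2^16 ≡ 16² = 256 ≡ 16, 2^32 ≡ 16² = 256 ≡ 16. Since 36 = 32 + 4, 2^36 ≡ 16·16: 16·16 = 256 ≡ 16. So 2^36 ≡ 16 (mod 48).
f(4): Repeated squaring mod 48: 4^1 ≡ 4, 4^2 ≡ 4² = 16, 4^4 ≡ 16² = 256 ≡ 16, 4^8 ≡ 16² = 256 ≡ 16, 4^16 ≡ 16² = 256 ≡ 16, 4^32 ≡ 16² = 256 ≡ 16. Since 36 = 32 + 4, 4^36 ≡ 16·16: 16·16 = 256 ≡ 16. So 4^36 ≡ 16 (mod 48).
So f(2) = f(4) = 16 while 2 ≠ 4, so f is not injective.
A non-injective map from the 48-element set ℤ/48ℤ to itself takes at most 47 distinct values, so it cannot be surjective. Therefore f is not surjective.
Since f is not surjective, we determine |image(f)|. Computing x^36 mod 48 for each x (by repeated squaring, reducing mod 48 at every step), the values f(0), f(1), …, f(47) are: 0, 1, 16, 33, 16, 1, 0, 1, 16, 33, 16, 1, 0, 1, 16, 33, 16, 1, 0, 1, 16, 33, 16, 1, 0, 1, 16, 33, 16, 1, 0, 1, 16, 33, 16, 1, 0, 1, 16, 33, 16, 1, 0, 1, 16, 33, 16, 1.
The distinct values are {0, 1, 16, 33}; there are 4 of them.

4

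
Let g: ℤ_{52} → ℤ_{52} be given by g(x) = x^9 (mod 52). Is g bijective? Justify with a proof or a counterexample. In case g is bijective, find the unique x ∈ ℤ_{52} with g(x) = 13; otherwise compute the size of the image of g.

g(2): Repeated squaring mod 52: 2^1 ≡ 2, 2^2 ≡ 2² = 4, 2^4 ≡ 4² = 16, 2^8 ≡ 16² = 256 ≡ 48. Since 9 = 8 + 1, 2^9 ≡ 48·2: 48·2 = 96 ≡ 44. So 2^9 ≡ 44 (mod 52).
g(6): Repeated squaring mod 52: 6^1 ≡ 6, 6^2 ≡ 6² = 36, 6^4 ≡ 36² = 1296 ≡ 48, 6^8 ≡ 48² = 2304 ≡ 16. Since 9 = 8 + 1, 6^9 ≡ 16·6: 16·6 = 96 ≡ 44. So 6^9 ≡ 44 (mod 52).
So g(2) = g(6) = 44 while 2 ≠ 6, thus g is not injective, hence not bijective.
Since g is not bijective, we determine |image(g)|. Computing x^9 mod 52 for each x (by repeated squaring, reducing mod 52 at every step), the values g(0), g(1), …, g(51) are: 0, 1, 44, 27, 12, 5, 44, 47, 8, 1, 12, 47, 12, 13, 40, 31, 40, 25, 44, 31, 8, 21, 40, 51, 8, 25, 0, 27, 44, 1, 12, 31, 44, 21, 8, 27, 12, 21, 12, 39, 40, 5, 40, 51, 44, 5, 8, 47, 40, 25, 8, 51.
The distinct values are {0, 1, 5, 8, 12, 13, 21, 25, 27, 31, 39, 40, 44, 47, 51}; there are 15 of them.

15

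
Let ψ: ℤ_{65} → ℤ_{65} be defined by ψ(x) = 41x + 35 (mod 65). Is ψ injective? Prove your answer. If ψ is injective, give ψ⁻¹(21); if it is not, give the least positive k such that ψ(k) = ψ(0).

6

If ψ(x_1) = ψ(x_2), then 41x_1 ≡ 41x_2 (mod 65). Because gcd(41, 65) = 1, we may cancel 41 to get x_1 ≡ x_2 (mod 65).
So ψ is injective.
We now compute 41⁻¹ mod 65 explicitly. Euclid's algorithm: 65 = 1·41 + 24, 41 = 1·24 + 17, 24 = 1·17 + 7, 17 = 2·7 + 3, 7 = 2·3 + 1; back-substituting gives 1 = 46·41 − 29·65, so 41⁻¹ ≡ 46 (mod 65).
Since ψ is injective, we find ψ⁻¹(21): we need 41x ≡ 21 − 35 ≡ 51 (mod 65). Using 41⁻¹ = 46: x ≡ 46·51 = 2346 = 36·65 + 6, so x = 6.
Check: ψ(6) = 41·6 + 35 = 281 = 4·65 + 21 ≡ 21 (mod 65).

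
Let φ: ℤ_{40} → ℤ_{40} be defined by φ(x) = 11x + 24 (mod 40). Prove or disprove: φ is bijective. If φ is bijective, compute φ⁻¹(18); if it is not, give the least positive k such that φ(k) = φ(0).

14

Suppose φ(x_1) = φ(x_2) in ℤ_{40}. Then 11x_1 + 24 ≡ 11x_2 + 24 (mod 40), thus 11(x_1 − x_2) ≡ 0 (mod 40).
Since gcd(11, 40) = 1, 11 is invertible modulo 40, hence x_1 − x_2 ≡ 0 (mod 40), i.e. x_1 = x_2.
We now compute 11⁻¹ mod 40 explicitly. Euclid's algorithm: 40 = 3·11 + 7, 11 = 1·7 + 4, 7 = 1·4 + 3, 4 = 1·3 + 1; back-substituting gives 1 = 11·11 − 3·40, so 11⁻¹ ≡ 11 (mod 40).
For any y ∈ ℤ_{40}, x = 11(y − 24) mod 40 satisfies φ(x) = 11·11(y − 24) + 24 ≡ y (since 11·11 ≡ 1 mod 40). So every y has a preimage.
So φ is bijective.
Since φ is bijective, we compute φ⁻¹(18): solve 11x + 24 ≡ 18 (mod 40), i.e. 11x ≡ 34 (mod 40).
Multiplying by 11⁻¹ = 11 gives x ≡ 11·34 = 374 = 9·40 + 14 ≡ 14 (mod 40).
Check: φ(14) = 11·14 + 24 = 178 = 4·40 + 18 ≡ 18 (mod 40).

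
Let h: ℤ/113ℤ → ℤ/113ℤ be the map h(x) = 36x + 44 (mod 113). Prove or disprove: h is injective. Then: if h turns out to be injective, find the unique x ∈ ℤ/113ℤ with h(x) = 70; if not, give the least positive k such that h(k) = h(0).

Recall that injectivity means: for all s, t in the domain, h(s) = h(t) implies s = t.
If h(s) = h(t), then 36s ≡ 36t (mod 113). Because gcd(36, 113) = 1, we may cancel 36 to get s ≡ t (mod 113).
Therefore h is injective.
We now compute 36⁻¹ mod 113 explicitly. Euclid's algorithm: 113 = 3·36 + 5, 36 = 7·5 + 1; back-substituting gives 1 = 22·36 − 7·113, so 36⁻¹ ≡ 22 (mod 113).
Since h is injective, we compute h⁻¹(70): solve 36x + 44 ≡ 70 (mod 113), i.e. 36x ≡ 26 (mod 113).
Multiplying by 36⁻¹ = 22 gives x ≡ 22·26 = 572 = 5·113 + 7 ≡ 7 (mod 113).
Check: h(7) = 36·7 + 44 = 296 = 2·113 + 70 ≡ 70 (mod 113).

7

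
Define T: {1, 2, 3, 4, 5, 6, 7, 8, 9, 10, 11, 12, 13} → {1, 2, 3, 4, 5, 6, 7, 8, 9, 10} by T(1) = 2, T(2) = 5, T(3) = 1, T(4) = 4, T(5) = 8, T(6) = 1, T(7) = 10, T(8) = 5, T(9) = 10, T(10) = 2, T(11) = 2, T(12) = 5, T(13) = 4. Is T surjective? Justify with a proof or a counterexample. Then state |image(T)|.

6

No element maps to 3, so T is not surjective.
The image of T is {1, 2, 4, 5, 8, 10}, which has 6 elements.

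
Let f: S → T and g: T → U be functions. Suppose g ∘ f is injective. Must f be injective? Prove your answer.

Suppose f(s) = f(t). Applying g: (g ∘ f)(s) = (g ∘ f)(t). Since g ∘ f is injective, s = t. Thus f is injective.

injective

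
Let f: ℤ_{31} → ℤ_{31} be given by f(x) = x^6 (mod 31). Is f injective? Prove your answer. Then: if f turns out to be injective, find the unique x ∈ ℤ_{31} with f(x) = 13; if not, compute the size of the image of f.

f(1) = 1^6 = 1.
f(5): Repeated squaring mod 31: 5^1 ≡ 5, 5^2 ≡ 5² = 25, 5^4 ≡ 25² = 625 ≡ 5. Since 6 = 4 + 2, 5^6 ≡ 5·25: 5·25 = 125 ≡ 1. So 5^6 ≡ 1 (mod 31).
So f(1) = f(5) = 1 while 1 ≠ 5, therefore f is not injective.
Since f is not injective, we determine |image(f)|. Computing x^6 mod 31 for each x (by repeated squaring, reducing mod 31 at every step), the values f(0), f(1), …, f(30) are: 0, 1, 2, 16, 4, 1, 1, 4, 8, 8, 2, 4, 2, 16, 8, 16, 16, 8, 16, 2, 4, 2, 8, 8, 4, 1, 1, 4, 16, 2, 1.
The distinct values are {0, 1, 2, 4, 8, 16}; there are 6 of them.

6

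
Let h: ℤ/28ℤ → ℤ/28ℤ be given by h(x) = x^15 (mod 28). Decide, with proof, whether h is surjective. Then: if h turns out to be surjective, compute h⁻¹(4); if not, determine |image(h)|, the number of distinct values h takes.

h(2): Repeated squaring mod 28: 2^1 ≡ 2, 2^2 ≡ 2² = 4, 2^4 ≡ 4² = 16, 2^8 ≡ 16² = 256 ≡ 4. Since 15 = 8 + 4 + 2 + 1, 2^15 ≡ 4·16·4·2: 4·16 = 64 ≡ 8, then 8·4 = 32 ≡ 4, then 4·2 = 8. So 2^15 ≡ 8 (mod 28).
h(4): Repeated squaring mod 28: 4^1 ≡ 4, 4^2 ≡ 4² = 16, 4^4 ≡ 16² = 256 ≡ 4, 4^8 ≡ 4² = 16. Since 15 = 8 + 4 + 2 + 1, 4^15 ≡ 16·4·16·4: 16·4 = 64 ≡ 8, then 8·16 = 128 ≡ 16, then 16·4 = 64 ≡ 8. So 4^15 ≡ 8 (mod 28).
So h(2) = h(4) = 8 while 2 ≠ 4, hence h is not injective.
A non-injective map from the 28-element set ℤ/28ℤ to itself takes at most 27 distinct values, so it cannot be surjective. Therefore h is not surjective.
Since h is not surjective, we determine |image(h)|. Computing x^15 mod 28 for each x (by repeated squaring, reducing mod 28 at every step), the values h(0), h(1), …, h(27) are: 0, 1, 8, 27, 8, 13, 20, 7, 8, 1, 20, 15, 20, 13, 0, 15, 8, 13, 8, 27, 20, 21, 8, 15, 20, 1, 20, 27.
The distinct values are {0, 1, 7, 8, 13, 15, 20, 21, 27}; there are 9 of them.

9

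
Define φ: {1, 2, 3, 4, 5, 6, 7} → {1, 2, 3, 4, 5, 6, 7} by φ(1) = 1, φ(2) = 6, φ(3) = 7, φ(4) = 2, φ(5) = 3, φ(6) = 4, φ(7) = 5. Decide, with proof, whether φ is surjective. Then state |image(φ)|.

7

Every element of the codomain has a preimage: 1 = φ(1), 2 = φ(4), 3 = φ(5), 4 = φ(6), 5 = φ(7), 6 = φ(2), 7 = φ(3).
Therefore φ is surjective.
The image of φ is {1, 2, 3, 4, 5, 6, 7}, which has 7 elements.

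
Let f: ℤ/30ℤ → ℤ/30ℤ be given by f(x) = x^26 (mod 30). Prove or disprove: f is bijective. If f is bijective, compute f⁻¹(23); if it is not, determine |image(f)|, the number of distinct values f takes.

12

f(2): Repeated squaring mod 30: 2^1 ≡ 2, 2^2 ≡ 2² = 4, 2^4 ≡ 4² = 16, 2^8 ≡ 16² = 256 ≡ 16, 2^16 ≡ 16² = 256 ≡ 16. Since 26 = 16 + 8 + 2, 2^26 ≡ 16·16·4: 16·16 = 256 ≡ 16, then 16·4 = 64 ≡ 4. So 2^26 ≡ 4 (mod 30).
f(8): Repeated squaring mod 30: 8^1 ≡ 8, 8^2 ≡ 8² = 64 ≡ 4, 8^4 ≡ 4² = 16, 8^8 ≡ 16² = 256 ≡ 16, 8^16 ≡ 16² = 256 ≡ 16. Since 26 = 16 + 8 + 2, 8^26 ≡ 16·16·4: 16·16 = 256 ≡ 16, then 16·4 = 64 ≡ 4. So 8^26 ≡ 4 (mod 30).
So f(2) = f(8) = 4 while 2 ≠ 8, thus f is not injective, hence not bijective.
Since f is not bijective, we determine |image(f)|. Computing x^26 mod 30 for each x (by repeated squaring, reducing mod 30 at every step), the values f(0), f(1), …, f(29) are: 0, 1, 4, 9, 16, 25, 6, 19, 4, 21, 10, 1, 24, 19, 16, 15, 16, 19, 24, 1, 10, 21, 4, 19, 6, 25, 16, 9, 4, 1.
The distinct values are {0, 1, 4, 6, 9, 10, 15, 16, 19, 21, 24, 25}; there are 12 of them.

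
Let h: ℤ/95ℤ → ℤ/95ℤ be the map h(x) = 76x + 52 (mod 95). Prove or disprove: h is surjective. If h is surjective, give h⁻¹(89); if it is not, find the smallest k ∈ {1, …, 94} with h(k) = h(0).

5

Since gcd(76, 95) = 19, we have 76x ≡ 0 (mod 19) for all x, so h(x) ≡ 14 (mod 19).
But 0 ≢ 14 (mod 19), so 0 ∈ ℤ/95ℤ has no preimage. Therefore h is not surjective.
Since h is not surjective, we find the least positive k with h(k) = h(0): this means 76k ≡ 0 (mod 95), i.e. 95 ∣ 76k. Since gcd(76, 95) = 19, dividing through by 19 this holds exactly when 5 ∣ 4k, and as gcd(4, 5) = 1, exactly when 5 ∣ k.
The smallest positive such k is 5.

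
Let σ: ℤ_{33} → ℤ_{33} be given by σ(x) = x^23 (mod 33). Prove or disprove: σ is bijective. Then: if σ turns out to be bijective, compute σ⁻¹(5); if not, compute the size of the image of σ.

14

Computing x^23 mod 33 for each x (by repeated squaring, reducing mod 33 at every step), the values σ(0), σ(1), …, σ(32) are: 0, 1, 8, 27, 31, 26, 18, 13, 17, 3, 10, 11, 12, 19, 5, 9, 4, 29, 24, 28, 14, 21, 22, 23, 30, 16, 20, 15, 7, 2, 6, 25, 32.
Every element of ℤ_{33} appears exactly once in this list, so σ is a bijection, and in particular bijective.
Since σ is bijective, we read off the preimage of 5 from the same table: σ(14) = 5, so σ⁻¹(5) = 14.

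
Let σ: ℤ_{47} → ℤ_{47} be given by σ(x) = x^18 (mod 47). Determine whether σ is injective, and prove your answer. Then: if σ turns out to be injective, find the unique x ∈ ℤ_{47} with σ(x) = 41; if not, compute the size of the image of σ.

σ(23): Repeated squaring mod 47: 23^1 ≡ 23, 23^2 ≡ 23² = 529 ≡ 12, 23^4 ≡ 12² = 144 ≡ 3, 23^8 ≡ 3² = 9, 23^16 ≡ 9² = 81 ≡ 34. Since 18 = 16 + 2, 23^18 ≡ 34·12: 34·12 = 408 ≡ 32. So 23^18 ≡ 32 (mod 47).
σ(24): Repeated squaring mod 47: 24^1 ≡ 24, 24^2 ≡ 24² = 576 ≡ 12, 24^4 ≡ 12² = 144 ≡ 3, 24^8 ≡ 3² = 9, 24^16 ≡ 9² = 81 ≡ 34. Since 18 = 16 + 2, 24^18 ≡ 34·12: 34·12 = 408 ≡ 32. So 24^18 ≡ 32 (mod 47).
So σ(23) = σ(24) = 32 while 23 ≠ 24, hence σ is not injective.
Since σ is not injective, we determine |image(σ)|. Computing x^18 mod 47 for each x (by repeated squaring, reducing mod 47 at every step), the values σ(0), σ(1), …, σ(46) are: 0, 1, 25, 6, 14, 2, 9, 42, 21, 36, 3, 34, 37, 27, 16, 12, 8, 18, 7, 24, 28, 17, 4, 32, 32, 4, 17, 28, 24, 7, 18, 8, 12, 16, 27, 37, 34, 3, 36, 21, 42, 9, 2, 14, 6, 25, 1.
The distinct values are {0, 1, 2, 3, 4, 6, 7, 8, 9, 12, 14, 16, 17, 18, 21, 24, 25, 27, 28, 32, 34, 36, 37, 42}; there are 24 of them.

24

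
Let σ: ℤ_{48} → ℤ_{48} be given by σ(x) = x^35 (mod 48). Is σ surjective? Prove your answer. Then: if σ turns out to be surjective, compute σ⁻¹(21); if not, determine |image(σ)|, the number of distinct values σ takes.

27

σ(0) = 0^35 = 0.
σ(6): Repeated squaring mod 48: 6^1 ≡ 6, 6^2 ≡ 6² = 36, 6^4 ≡ 36² = 1296 ≡ 0, 6^8 ≡ 0² = 0, 6^16 ≡ 0² = 0, 6^32 ≡ 0² = 0. Since 35 = 32 + 2 + 1, 6^35 ≡ 0·36·6: 0·36 = 0, then 0·6 = 0. So 6^35 ≡ 0 (mod 48).
So σ(0) = σ(6) = 0 while 0 ≠ 6, so σ is not injective.
A non-injective map from the 48-element set ℤ_{48} to itself takes at most 47 distinct values, so it cannot be surjective. Hence σ is not surjective.
Since σ is not surjective, we determine |image(σ)|. Computing x^35 mod 48 for each x (by repeated squaring, reducing mod 48 at every step), the values σ(0), σ(1), …, σ(47) are: 0, 1, 32, 27, 16, 29, 0, 7, 32, 9, 16, 35, 0, 37, 32, 15, 16, 17, 0, 43, 32, 45, 16, 23, 0, 25, 32, 3, 16, 5, 0, 31, 32, 33, 16, 11, 0, 13, 32, 39, 16, 41, 0, 19, 32, 21, 16, 47.
The distinct values are {0, 1, 3, 5, 7, 9, 11, 13, 15, 16, 17, 19, 21, 23, 25, 27, 29, 31, 32, 33, 35, 37, 39, 41, 43, 45, 47}; there are 27 of them.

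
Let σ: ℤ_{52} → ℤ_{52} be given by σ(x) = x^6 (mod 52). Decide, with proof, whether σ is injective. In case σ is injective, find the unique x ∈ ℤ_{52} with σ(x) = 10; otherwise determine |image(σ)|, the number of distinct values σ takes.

σ(1) = 1^6 = 1.
σ(3): Repeated squaring mod 52: 3^1 ≡ 3, 3^2 ≡ 3² = 9, 3^4 ≡ 9² = 81 ≡ 29. Since 6 = 4 + 2, 3^6 ≡ 29·9: 29·9 = 261 ≡ 1. So 3^6 ≡ 1 (mod 52).
So σ(1) = σ(3) = 1 while 1 ≠ 3, hence σ is not injective.
Since σ is not injective, we determine |image(σ)|. Computing x^6 mod 52 for each x (by repeated squaring, reducing mod 52 at every step), the values σ(0), σ(1), …, σ(51) are: 0, 1, 12, 1, 40, 25, 12, 25, 12, 1, 40, 25, 40, 13, 40, 25, 40, 1, 12, 25, 12, 25, 40, 1, 12, 1, 0, 1, 12, 1, 40, 25, 12, 25, 12, 1, 40, 25, 40, 13, 40, 25, 40, 1, 12, 25, 12, 25, 40, 1, 12, 1.
The distinct values are {0, 1, 12, 13, 25, 40}; there are 6 of them.

6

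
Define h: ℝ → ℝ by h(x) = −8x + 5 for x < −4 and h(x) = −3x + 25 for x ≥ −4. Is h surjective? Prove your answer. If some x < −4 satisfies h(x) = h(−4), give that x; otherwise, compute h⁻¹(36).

Both pieces are strictly decreasing (slopes −8 and −3), so each is injective on its own interval.
The left piece maps (−∞, −4) onto (37, ∞); the right piece maps [−4, ∞) onto (−∞, 37].
These images together cover ℝ, so h is surjective.
Because the two images are disjoint, no x < −4 has h(x) = h(−4), so we compute h⁻¹(36): 36 lies in (−∞, 37], so solve −3x + 25 = 36: x = (36 − 25)/(−3) = −11/3.

-11/3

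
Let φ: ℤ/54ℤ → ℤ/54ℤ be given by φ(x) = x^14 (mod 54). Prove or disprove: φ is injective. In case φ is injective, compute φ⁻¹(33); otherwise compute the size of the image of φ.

20

φ(0) = 0^14 = 0.
φ(6): Repeated squaring mod 54: 6^1 ≡ 6, 6^2 ≡ 6² = 36, 6^4 ≡ 36² = 1296 ≡ 0, 6^8 ≡ 0² = 0. Since 14 = 8 + 4 + 2, 6^14 ≡ 0·0·36: 0·0 = 0, then 0·36 = 0. So 6^14 ≡ 0 (mod 54).
So φ(0) = φ(6) = 0 while 0 ≠ 6, thus φ is not injective.
Since φ is not injective, we determine |image(φ)|. Computing x^14 mod 54 for each x (by repeated squaring, reducing mod 54 at every step), the values φ(0), φ(1), …, φ(53) are: 0, 1, 22, 27, 52, 7, 0, 13, 10, 27, 46, 31, 0, 43, 16, 27, 4, 19, 0, 37, 40, 27, 34, 25, 0, 49, 28, 27, 28, 49, 0, 25, 34, 27, 40, 37, 0, 19, 4, 27, 16, 43, 0, 31, 46, 27, 10, 13, 0, 7, 52, 27, 22, 1.
The distinct values are {0, 1, 4, 7, 10, 13, 16, 19, 22, 25, 27, 28, 31, 34, 37, 40, 43, 46, 49, 52}; there are 20 of them.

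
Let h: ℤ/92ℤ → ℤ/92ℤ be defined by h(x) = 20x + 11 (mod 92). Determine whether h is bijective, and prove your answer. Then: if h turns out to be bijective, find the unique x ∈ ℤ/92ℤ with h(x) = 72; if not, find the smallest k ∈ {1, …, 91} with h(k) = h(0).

We have gcd(20, 92) = 4 > 1. Taking u = 0 and v = 23: h(0) = 11 and h(23) = 20·23 + 11 = 471 ≡ 11 (mod 92).
So h(0) = h(23) while 0 ≠ 23, therefore h is not injective, hence not bijective.
Since h is not bijective, we find the least positive k with h(k) = h(0): this means 20k ≡ 0 (mod 92), i.e. 92 ∣ 20k. Since gcd(20, 92) = 4, dividing through by 4 this holds exactly when 23 ∣ 5k, and as gcd(5, 23) = 1, exactly when 23 ∣ k.
The smallest positive such k is 23.

23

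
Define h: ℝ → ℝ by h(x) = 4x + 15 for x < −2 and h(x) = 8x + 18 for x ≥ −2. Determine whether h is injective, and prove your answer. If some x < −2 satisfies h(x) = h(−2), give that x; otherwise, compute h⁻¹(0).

-13/4

Both pieces are strictly increasing (slopes 4 and 8), so each is injective on its own interval.
The left piece maps (−∞, −2) onto (−∞, 7); the right piece maps [−2, ∞) onto [2, ∞).
These images overlap. In particular h(−2) = 2 (right piece), and solving 4x + 15 = 2 on the left piece gives x = −13/4 < −2.
So h(−13/4) = h(−2) with −13/4 ≠ −2, and h is not injective. This x = −13/4 is the requested value below −2.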